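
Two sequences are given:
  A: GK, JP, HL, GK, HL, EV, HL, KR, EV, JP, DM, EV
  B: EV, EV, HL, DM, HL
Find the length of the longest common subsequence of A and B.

Backtracking the LCS table gives one alignment: EV (A6,B2) → HL (A7,B3) → DM (A11,B4).
So the longest common subsequence has length 3.

3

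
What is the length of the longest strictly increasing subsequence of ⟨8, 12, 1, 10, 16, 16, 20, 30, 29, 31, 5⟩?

6

One longest increasing subsequence is 8, 12, 16, 20, 30, 31 (positions 1,2,5,7,8,10), of length 6; no longer one exists.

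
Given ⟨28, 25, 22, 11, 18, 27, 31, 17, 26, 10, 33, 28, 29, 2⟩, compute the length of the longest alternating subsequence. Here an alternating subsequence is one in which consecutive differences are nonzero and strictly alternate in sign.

10

Track the best alternating length ending on an up-step vs a down-step at each position: up/down = 1/1, 1/2, 1/2, 1/2, 3/2, 3/2, 3/1, 3/4, 5/4, 1/6, 7/1, 7/8, 9/8, 1/10.
The maximum over both is 10; one such subsequence is 28, 11, 18, 17, 26, 10, 33, 28, 29, 2.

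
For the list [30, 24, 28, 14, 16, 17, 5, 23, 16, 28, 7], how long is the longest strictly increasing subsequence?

5

Let dp[i] be the longest increasing subsequence ending at position i. Then dp = [1, 1, 2, 1, 2, 3, 1, 4, 2, 5, 2].
The maximum is 5; one witness is 14, 16, 17, 23, 28 at positions 4,5,6,8,10.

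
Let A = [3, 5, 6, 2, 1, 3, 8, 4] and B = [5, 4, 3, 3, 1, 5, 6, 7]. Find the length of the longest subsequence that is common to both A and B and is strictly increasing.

3

A longest common strictly increasing subsequence is 3, 5, 6 (length 3); it appears in order in both A and B, and no longer such subsequence exists.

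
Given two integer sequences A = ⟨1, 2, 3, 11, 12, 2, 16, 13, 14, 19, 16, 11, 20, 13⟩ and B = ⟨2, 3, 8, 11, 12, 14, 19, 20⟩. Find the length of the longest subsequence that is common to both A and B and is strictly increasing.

A longest common strictly increasing subsequence is 2, 3, 11, 12, 14, 19, 20 (length 7); it appears in order in both A and B, and no longer such subsequence exists.

7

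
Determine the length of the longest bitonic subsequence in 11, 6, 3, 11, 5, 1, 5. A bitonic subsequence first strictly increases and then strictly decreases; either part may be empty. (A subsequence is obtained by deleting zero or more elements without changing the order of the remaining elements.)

4

Let inc[i] be the LIS ending at i and dec[i] the longest strictly decreasing subsequence starting at i. inc = [1, 1, 1, 2, 2, 1, 2], dec = [4, 3, 2, 3, 2, 1, 1].
max_i inc[i]+dec[i]−1 = 4, with one witness 11, 6, 5, 1.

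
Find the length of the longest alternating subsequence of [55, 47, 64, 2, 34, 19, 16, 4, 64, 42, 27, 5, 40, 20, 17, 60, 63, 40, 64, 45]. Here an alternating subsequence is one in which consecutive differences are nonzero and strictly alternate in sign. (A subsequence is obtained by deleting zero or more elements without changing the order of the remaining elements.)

Track the best alternating length ending on an up-step vs a down-step at each position: up/down = 1/1, 1/2, 3/1, 1/4, 5/4, 5/6, 5/6, 5/6, 7/1, 7/8, 7/8, 7/8, 9/8, 9/10, 9/10, 11/8, 11/8, 11/12, 13/1, 13/14.
The maximum over both is 14; one such subsequence is 55, 47, 64, 2, 34, 19, 64, 27, 40, 20, 60, 40, 64, 45.

14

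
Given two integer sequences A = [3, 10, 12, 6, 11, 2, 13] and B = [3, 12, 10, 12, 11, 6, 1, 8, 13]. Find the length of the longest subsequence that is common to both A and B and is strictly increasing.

4

For each value that appears in both, track the longest common increasing run ending there.
The best achievable length is 4; one witness is 3, 10, 12, 13 (A-positions 1,2,3,7, B-positions 1,3,4,9).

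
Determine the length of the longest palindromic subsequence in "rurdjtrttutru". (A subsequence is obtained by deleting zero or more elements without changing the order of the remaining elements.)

8

Using dp[i][j] = 2 + dp[i+1][j−1] if the ends match, else max(dp[i+1][j], dp[i][j−1]):
dp[1][13] = 8. A witness is urttttru at positions 2,3,6,8,9,11,12,13.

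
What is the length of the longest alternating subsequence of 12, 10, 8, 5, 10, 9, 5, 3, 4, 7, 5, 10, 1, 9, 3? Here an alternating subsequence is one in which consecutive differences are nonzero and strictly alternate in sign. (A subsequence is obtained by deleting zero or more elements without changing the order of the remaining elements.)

A longest alternating subsequence is 12, 8, 10, 5, 7, 5, 10, 1, 9, 3 (positions 1,3,5,7,10,11,12,13,14,15); its 9 consecutive differences strictly alternate in sign, and length 10 is optimal.

10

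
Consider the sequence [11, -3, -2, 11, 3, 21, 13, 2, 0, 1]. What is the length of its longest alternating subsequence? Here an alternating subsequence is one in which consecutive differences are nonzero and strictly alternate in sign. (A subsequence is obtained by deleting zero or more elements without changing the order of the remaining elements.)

Track the best alternating length ending on an up-step vs a down-step at each position: up/down = 1/1, 1/2, 3/2, 3/1, 3/4, 5/1, 5/6, 3/6, 3/6, 7/6.
The maximum over both is 7; one such subsequence is 11, -3, 11, 3, 21, 0, 1.

7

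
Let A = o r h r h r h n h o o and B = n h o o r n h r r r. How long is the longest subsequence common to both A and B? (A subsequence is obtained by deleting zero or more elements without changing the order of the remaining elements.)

5

Backtracking the LCS table gives one alignment: o (A1,B4) → r (A2,B5) → h (A3,B7) → r (A4,B9) → r (A6,B10).
So the longest common subsequence has length 5.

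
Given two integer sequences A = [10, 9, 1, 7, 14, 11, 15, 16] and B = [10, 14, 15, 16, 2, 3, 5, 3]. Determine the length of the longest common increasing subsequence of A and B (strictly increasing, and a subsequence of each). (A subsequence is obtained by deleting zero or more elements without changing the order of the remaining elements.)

For each value that appears in both, track the longest common increasing run ending there.
The best achievable length is 4; one witness is 10, 14, 15, 16 (A-positions 1,5,7,8, B-positions 1,2,3,4).

4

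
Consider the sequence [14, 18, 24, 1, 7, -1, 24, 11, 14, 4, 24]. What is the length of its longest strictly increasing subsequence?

5

Let dp[i] be the longest increasing subsequence ending at position i. Then dp = [1, 2, 3, 1, 2, 1, 3, 3, 4, 2, 5].
The maximum is 5; one witness is 1, 7, 11, 14, 24 at positions 4,5,8,9,11.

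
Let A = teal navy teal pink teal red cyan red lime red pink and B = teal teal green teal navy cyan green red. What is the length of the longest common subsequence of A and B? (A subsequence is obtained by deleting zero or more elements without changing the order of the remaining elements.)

5

Backtracking the LCS table gives one alignment: teal (A1,B1) → teal (A3,B2) → teal (A5,B4) → cyan (A7,B6) → red (A10,B8).
So the longest common subsequence has length 5.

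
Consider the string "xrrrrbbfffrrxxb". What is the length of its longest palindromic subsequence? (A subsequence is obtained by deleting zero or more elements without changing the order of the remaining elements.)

9

Using dp[i][j] = 2 + dp[i+1][j−1] if the ends match, else max(dp[i+1][j], dp[i][j−1]):
dp[1][15] = 9. A witness is xrrfffrrx at positions 1,4,5,8,9,10,11,12,14.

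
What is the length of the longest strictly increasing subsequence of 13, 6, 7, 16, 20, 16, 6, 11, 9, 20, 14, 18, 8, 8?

5

One longest increasing subsequence is 6, 7, 11, 14, 18 (positions 2,3,8,11,12), of length 5; no longer one exists.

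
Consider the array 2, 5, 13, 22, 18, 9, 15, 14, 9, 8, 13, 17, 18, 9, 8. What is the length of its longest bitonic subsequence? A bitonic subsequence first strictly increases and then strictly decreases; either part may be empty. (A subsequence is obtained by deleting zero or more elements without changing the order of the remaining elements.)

Let inc[i] be the LIS ending at i and dec[i] the longest strictly decreasing subsequence starting at i. inc = [1, 2, 3, 4, 4, 3, 4, 4, 3, 3, 4, 5, 6, 4, 3], dec = [1, 1, 3, 7, 6, 2, 5, 4, 2, 1, 3, 3, 3, 2, 1].
max_i inc[i]+dec[i]−1 = 10, with one witness 2, 5, 13, 22, 18, 15, 14, 13, 9, 8.

10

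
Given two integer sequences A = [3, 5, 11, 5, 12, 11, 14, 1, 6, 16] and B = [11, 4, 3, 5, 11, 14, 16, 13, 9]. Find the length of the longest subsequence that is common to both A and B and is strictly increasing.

5

A longest common strictly increasing subsequence is 3, 5, 11, 14, 16 (length 5); it appears in order in both A and B, and no longer such subsequence exists.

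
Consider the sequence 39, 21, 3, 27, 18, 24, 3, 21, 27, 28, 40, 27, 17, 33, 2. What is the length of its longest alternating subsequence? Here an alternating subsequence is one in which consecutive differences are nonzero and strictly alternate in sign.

10

Track the best alternating length ending on an up-step vs a down-step at each position: up/down = 1/1, 1/2, 1/2, 3/2, 3/4, 5/4, 1/6, 7/6, 7/2, 7/2, 7/1, 7/8, 7/8, 9/8, 1/10.
The maximum over both is 10; one such subsequence is 39, 21, 27, 18, 24, 3, 28, 27, 33, 2.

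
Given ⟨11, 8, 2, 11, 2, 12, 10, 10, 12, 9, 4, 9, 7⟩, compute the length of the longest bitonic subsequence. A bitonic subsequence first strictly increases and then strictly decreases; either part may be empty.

One longest bitonic subsequence is 8, 11, 12, 10, 9, 7 (positions 2,4,6,8,12,13): it rises to 12 then falls. Length 6 is optimal.

6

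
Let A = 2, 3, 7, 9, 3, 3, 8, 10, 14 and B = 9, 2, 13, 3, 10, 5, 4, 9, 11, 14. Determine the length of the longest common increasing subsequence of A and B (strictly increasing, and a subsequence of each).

A longest common strictly increasing subsequence is 2, 3, 10, 14 (length 4); it appears in order in both A and B, and no longer such subsequence exists.

4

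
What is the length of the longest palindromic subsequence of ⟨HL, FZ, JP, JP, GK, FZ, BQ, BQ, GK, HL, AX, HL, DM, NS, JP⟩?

Using dp[i][j] = 2 + dp[i+1][j−1] if the ends match, else max(dp[i+1][j], dp[i][j−1]):
dp[1][15] = 6. A witness is JP GK BQ BQ GK JP at positions 3,5,7,8,9,15.

6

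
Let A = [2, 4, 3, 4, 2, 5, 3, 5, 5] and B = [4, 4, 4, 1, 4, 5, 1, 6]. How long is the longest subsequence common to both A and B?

Backtracking the LCS table gives one alignment: 4 (A2,B3) → 4 (A4,B5) → 5 (A6,B6).
So the longest common subsequence has length 3.

3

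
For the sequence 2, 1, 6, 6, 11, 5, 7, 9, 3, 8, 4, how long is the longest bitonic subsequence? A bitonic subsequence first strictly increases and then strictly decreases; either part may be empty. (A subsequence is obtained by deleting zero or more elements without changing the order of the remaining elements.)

One longest bitonic subsequence is 2, 6, 11, 9, 8, 4 (positions 1,3,5,8,10,11): it rises to 11 then falls. Length 6 is optimal.

6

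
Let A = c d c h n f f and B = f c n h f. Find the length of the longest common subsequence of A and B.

3

A longest common subsequence is chf (length 3); the LCS DP confirms no longer common subsequence exists.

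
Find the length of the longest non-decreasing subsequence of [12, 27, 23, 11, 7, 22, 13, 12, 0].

2

One longest non-decreasing subsequence is 12, 27 (positions 1,2), of length 2; no longer one exists.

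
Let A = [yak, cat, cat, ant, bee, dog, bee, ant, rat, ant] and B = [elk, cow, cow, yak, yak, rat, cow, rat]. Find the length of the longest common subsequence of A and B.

Backtracking the LCS table gives one alignment: yak (A1,B5) → rat (A9,B8).
So the longest common subsequence has length 2.

2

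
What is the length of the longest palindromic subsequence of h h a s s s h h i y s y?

7

One longest palindromic subsequence is hhssshh (positions 1,2,4,5,6,7,8); it reads the same forward and backward, and the interval DP gives dp[1][12] = 7.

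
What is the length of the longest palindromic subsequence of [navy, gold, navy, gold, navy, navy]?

5

One longest palindromic subsequence is navy navy gold navy navy (positions 1,3,4,5,6); it reads the same forward and backward, and the interval DP gives dp[1][6] = 5.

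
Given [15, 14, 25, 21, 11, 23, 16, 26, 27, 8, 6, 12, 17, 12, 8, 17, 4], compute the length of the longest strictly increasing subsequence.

Let dp[i] be the longest increasing subsequence ending at position i. Then dp = [1, 1, 2, 2, 1, 3, 2, 4, 5, 1, 1, 2, 3, 2, 2, 3, 1].
The maximum is 5; one witness is 15, 21, 23, 26, 27 at positions 1,4,6,8,9.

5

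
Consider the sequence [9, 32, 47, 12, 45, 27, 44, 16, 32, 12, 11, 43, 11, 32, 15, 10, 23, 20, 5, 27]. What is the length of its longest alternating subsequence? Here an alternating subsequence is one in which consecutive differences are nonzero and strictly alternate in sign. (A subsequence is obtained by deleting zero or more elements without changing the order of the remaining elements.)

16

Track the best alternating length ending on an up-step vs a down-step at each position: up/down = 1/1, 2/1, 2/1, 2/3, 4/3, 4/5, 6/5, 4/7, 8/7, 2/9, 2/9, 10/7, 2/11, 12/11, 12/13, 2/13, 14/13, 14/15, 1/15, 16/13.
The maximum over both is 16; one such subsequence is 9, 32, 12, 45, 27, 44, 16, 32, 12, 43, 11, 32, 15, 23, 20, 27.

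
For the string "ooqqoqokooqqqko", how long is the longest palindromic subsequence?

11

One longest palindromic subsequence is oqqqoooqqqo (positions 1,3,4,6,7,9,10,11,12,13,15); it reads the same forward and backward, and the interval DP gives dp[1][15] = 11.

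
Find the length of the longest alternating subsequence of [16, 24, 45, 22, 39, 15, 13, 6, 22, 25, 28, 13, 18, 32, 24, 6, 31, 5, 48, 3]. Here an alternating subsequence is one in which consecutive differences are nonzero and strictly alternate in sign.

Track the best alternating length ending on an up-step vs a down-step at each position: up/down = 1/1, 2/1, 2/1, 2/3, 4/3, 1/5, 1/5, 1/5, 6/5, 6/5, 6/5, 6/7, 8/7, 8/5, 8/9, 1/9, 10/9, 1/11, 12/1, 1/13.
The maximum over both is 13; one such subsequence is 16, 24, 22, 39, 15, 22, 13, 32, 24, 31, 5, 48, 3.

13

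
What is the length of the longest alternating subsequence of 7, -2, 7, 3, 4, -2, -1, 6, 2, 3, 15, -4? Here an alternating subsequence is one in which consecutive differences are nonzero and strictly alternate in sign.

Track the best alternating length ending on an up-step vs a down-step at each position: up/down = 1/1, 1/2, 3/1, 3/4, 5/4, 1/6, 7/6, 7/4, 7/8, 9/8, 9/1, 1/10.
The maximum over both is 10; one such subsequence is 7, -2, 7, 3, 4, -2, 6, 2, 3, -4.

10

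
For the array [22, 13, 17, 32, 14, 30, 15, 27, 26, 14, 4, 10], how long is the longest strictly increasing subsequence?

4

Scanning left to right, the best length ending at each element is: 22→1, 13→1, 17→2, 32→3, 14→2, 30→3, 15→3, 27→4, 26→4, 14→2, 4→1, 10→2.
So the longest increasing subsequence has length 4, e.g. 13, 14, 15, 27.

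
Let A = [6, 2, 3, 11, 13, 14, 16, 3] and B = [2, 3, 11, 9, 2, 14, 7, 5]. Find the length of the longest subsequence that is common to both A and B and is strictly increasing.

4

A longest common strictly increasing subsequence is 2, 3, 11, 14 (length 4); it appears in order in both A and B, and no longer such subsequence exists.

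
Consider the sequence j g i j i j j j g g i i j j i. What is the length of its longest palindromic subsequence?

Using dp[i][j] = 2 + dp[i+1][j−1] if the ends match, else max(dp[i+1][j], dp[i][j−1]):
dp[1][15] = 9. A witness is ijijjjiji at positions 3,4,5,6,7,8,12,14,15.

9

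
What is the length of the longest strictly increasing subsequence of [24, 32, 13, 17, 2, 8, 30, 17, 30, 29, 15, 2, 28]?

4

Let dp[i] be the longest increasing subsequence ending at position i. Then dp = [1, 2, 1, 2, 1, 2, 3, 3, 4, 4, 3, 1, 4].
The maximum is 4; one witness is 2, 8, 17, 30 at positions 5,6,8,9.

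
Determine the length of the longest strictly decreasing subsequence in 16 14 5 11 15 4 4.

Let dp[i] be the longest decreasing subsequence ending at position i. Then dp = [1, 2, 3, 3, 2, 4, 4].
The maximum is 4; one witness is 16, 14, 5, 4 at positions 1,2,3,6.

4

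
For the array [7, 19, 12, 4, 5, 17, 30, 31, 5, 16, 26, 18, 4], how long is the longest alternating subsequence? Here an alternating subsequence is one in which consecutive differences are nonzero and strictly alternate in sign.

7

Track the best alternating length ending on an up-step vs a down-step at each position: up/down = 1/1, 2/1, 2/3, 1/3, 4/3, 4/3, 4/1, 4/1, 4/5, 6/5, 6/5, 6/7, 1/7.
The maximum over both is 7; one such subsequence is 7, 19, 12, 17, 5, 26, 18.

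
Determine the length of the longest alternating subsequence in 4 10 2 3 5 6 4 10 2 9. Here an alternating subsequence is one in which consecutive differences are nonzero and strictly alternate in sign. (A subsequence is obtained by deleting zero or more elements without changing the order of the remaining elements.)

A longest alternating subsequence is 4, 10, 2, 5, 4, 10, 2, 9 (positions 1,2,3,5,7,8,9,10); its 7 consecutive differences strictly alternate in sign, and length 8 is optimal.

8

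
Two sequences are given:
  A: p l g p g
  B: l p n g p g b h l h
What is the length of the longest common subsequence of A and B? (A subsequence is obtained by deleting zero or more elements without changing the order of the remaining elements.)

4

Backtracking the LCS table gives one alignment: p (A1,B2) → g (A3,B4) → p (A4,B5) → g (A5,B6).
So the longest common subsequence has length 4.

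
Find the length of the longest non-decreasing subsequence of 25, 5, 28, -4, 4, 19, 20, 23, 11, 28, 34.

7

Scanning left to right, the best length ending at each element is: 25→1, 5→1, 28→2, -4→1, 4→2, 19→3, 20→4, 23→5, 11→3, 28→6, 34→7.
So the longest non-decreasing subsequence has length 7, e.g. -4, 4, 19, 20, 23, 28, 34.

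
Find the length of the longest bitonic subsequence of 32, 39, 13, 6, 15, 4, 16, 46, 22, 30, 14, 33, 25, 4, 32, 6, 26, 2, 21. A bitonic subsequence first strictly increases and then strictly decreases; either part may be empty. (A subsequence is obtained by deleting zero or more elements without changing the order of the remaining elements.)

Let inc[i] be the LIS ending at i and dec[i] the longest strictly decreasing subsequence starting at i. inc = [1, 2, 1, 1, 2, 1, 3, 4, 4, 5, 2, 6, 5, 1, 6, 2, 6, 1, 4], dec = [5, 5, 4, 3, 4, 2, 4, 5, 4, 4, 3, 4, 3, 2, 3, 2, 2, 1, 1].
max_i inc[i]+dec[i]−1 = 9, with one witness 13, 15, 16, 22, 30, 33, 32, 26, 21.

9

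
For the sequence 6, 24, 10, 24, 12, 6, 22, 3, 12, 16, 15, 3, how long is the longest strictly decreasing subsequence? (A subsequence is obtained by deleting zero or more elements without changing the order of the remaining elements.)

Scanning left to right, the best length ending at each element is: 6→1, 24→1, 10→2, 24→1, 12→2, 6→3, 22→2, 3→4, 12→3, 16→3, 15→4, 3→5.
So the longest decreasing subsequence has length 5, e.g. 24, 22, 16, 15, 3.

5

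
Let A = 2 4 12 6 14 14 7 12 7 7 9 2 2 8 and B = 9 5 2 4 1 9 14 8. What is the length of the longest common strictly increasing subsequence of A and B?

3

For each value that appears in both, track the longest common increasing run ending there.
The best achievable length is 3; one witness is 2, 4, 9 (A-positions 1,2,11, B-positions 3,4,6).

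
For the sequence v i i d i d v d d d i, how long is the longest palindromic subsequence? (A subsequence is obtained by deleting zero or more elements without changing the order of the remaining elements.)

One longest palindromic subsequence is idddddi (positions 2,4,6,8,9,10,11); it reads the same forward and backward, and the interval DP gives dp[1][11] = 7.

7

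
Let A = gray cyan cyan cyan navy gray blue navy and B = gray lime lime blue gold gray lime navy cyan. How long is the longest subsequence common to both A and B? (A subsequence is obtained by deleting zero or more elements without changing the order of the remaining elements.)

3

Backtracking the LCS table gives one alignment: gray (A1,B1) → gray (A6,B6) → navy (A8,B8).
So the longest common subsequence has length 3.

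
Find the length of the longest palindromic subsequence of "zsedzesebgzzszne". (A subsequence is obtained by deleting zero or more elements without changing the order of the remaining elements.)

One longest palindromic subsequence is zszesezsz (positions 1,2,5,6,7,8,12,13,14); it reads the same forward and backward, and the interval DP gives dp[1][16] = 9.

9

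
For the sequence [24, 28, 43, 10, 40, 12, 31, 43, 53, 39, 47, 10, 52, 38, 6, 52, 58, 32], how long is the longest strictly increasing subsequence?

7

Let dp[i] be the longest increasing subsequence ending at position i. Then dp = [1, 2, 3, 1, 3, 2, 3, 4, 5, 4, 5, 1, 6, 4, 1, 6, 7, 4].
The maximum is 7; one witness is 24, 28, 40, 43, 47, 52, 58 at positions 1,2,5,8,11,13,17.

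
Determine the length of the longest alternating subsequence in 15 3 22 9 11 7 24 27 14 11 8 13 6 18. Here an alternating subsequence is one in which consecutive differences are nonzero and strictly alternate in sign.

A longest alternating subsequence is 15, 3, 22, 9, 11, 7, 24, 11, 13, 6, 18 (positions 1,2,3,4,5,6,7,10,12,13,14); its 10 consecutive differences strictly alternate in sign, and length 11 is optimal.

11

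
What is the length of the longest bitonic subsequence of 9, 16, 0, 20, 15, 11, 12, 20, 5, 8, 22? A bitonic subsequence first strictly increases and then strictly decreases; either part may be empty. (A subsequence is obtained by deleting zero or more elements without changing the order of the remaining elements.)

Let inc[i] be the LIS ending at i and dec[i] the longest strictly decreasing subsequence starting at i. inc = [1, 2, 1, 3, 2, 2, 3, 4, 2, 3, 5], dec = [2, 4, 1, 4, 3, 2, 2, 2, 1, 1, 1].
max_i inc[i]+dec[i]−1 = 6, with one witness 9, 16, 20, 15, 12, 8.

6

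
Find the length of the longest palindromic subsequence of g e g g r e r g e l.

One longest palindromic subsequence is egrerge (positions 2,3,5,6,7,8,9); it reads the same forward and backward, and the interval DP gives dp[1][10] = 7.

7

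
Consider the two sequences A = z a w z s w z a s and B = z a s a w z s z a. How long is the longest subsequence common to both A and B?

7

A longest common subsequence is zawzsza (length 7); the LCS DP confirms no longer common subsequence exists.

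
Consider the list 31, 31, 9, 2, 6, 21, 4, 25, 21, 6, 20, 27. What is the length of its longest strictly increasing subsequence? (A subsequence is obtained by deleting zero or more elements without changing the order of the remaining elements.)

5

One longest increasing subsequence is 2, 6, 21, 25, 27 (positions 4,5,6,8,12), of length 5; no longer one exists.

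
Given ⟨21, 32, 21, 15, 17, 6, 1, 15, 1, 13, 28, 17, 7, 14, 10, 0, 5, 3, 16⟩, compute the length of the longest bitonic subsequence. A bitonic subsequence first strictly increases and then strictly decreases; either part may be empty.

9

One longest bitonic subsequence is 21, 32, 21, 17, 15, 14, 10, 5, 3 (positions 1,2,3,5,8,14,15,17,18): it rises to 32 then falls. Length 9 is optimal.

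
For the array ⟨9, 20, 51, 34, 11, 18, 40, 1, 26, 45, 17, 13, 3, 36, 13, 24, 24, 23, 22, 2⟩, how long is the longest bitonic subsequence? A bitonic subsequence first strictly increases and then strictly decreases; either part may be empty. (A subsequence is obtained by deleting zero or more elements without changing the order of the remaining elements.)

Let inc[i] be the LIS ending at i and dec[i] the longest strictly decreasing subsequence starting at i. inc = [1, 2, 3, 3, 2, 3, 4, 1, 4, 5, 3, 3, 2, 5, 3, 4, 4, 4, 4, 2], dec = [3, 6, 7, 6, 3, 5, 6, 1, 5, 6, 4, 3, 2, 5, 2, 4, 4, 3, 2, 1].
max_i inc[i]+dec[i]−1 = 10, with one witness 9, 20, 34, 40, 45, 36, 24, 23, 22, 2.

10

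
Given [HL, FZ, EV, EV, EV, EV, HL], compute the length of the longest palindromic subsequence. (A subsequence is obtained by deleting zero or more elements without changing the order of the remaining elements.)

One longest palindromic subsequence is HL EV EV EV EV HL (positions 1,3,4,5,6,7); it reads the same forward and backward, and the interval DP gives dp[1][7] = 6.

6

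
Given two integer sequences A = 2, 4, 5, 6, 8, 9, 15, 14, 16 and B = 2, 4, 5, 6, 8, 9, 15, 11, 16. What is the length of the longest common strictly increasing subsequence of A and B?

A longest common strictly increasing subsequence is 2, 4, 5, 6, 8, 9, 15, 16 (length 8); it appears in order in both A and B, and no longer such subsequence exists.

8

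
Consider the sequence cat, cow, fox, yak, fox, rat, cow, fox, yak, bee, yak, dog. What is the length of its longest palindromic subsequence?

5

One longest palindromic subsequence is yak fox cow fox yak (positions 4,5,7,8,11); it reads the same forward and backward, and the interval DP gives dp[1][12] = 5.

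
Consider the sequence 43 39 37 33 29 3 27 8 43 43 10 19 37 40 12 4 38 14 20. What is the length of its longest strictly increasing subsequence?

6

Let dp[i] be the longest increasing subsequence ending at position i. Then dp = [1, 1, 1, 1, 1, 1, 2, 2, 3, 3, 3, 4, 5, 6, 4, 2, 6, 5, 6].
The maximum is 6; one witness is 3, 8, 10, 19, 37, 40 at positions 6,8,11,12,13,14.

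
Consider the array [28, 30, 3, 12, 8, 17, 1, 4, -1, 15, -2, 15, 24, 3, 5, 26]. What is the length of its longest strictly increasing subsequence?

5

Let dp[i] be the longest increasing subsequence ending at position i. Then dp = [1, 2, 1, 2, 2, 3, 1, 2, 1, 3, 1, 3, 4, 2, 3, 5].
The maximum is 5; one witness is 3, 12, 17, 24, 26 at positions 3,4,6,13,16.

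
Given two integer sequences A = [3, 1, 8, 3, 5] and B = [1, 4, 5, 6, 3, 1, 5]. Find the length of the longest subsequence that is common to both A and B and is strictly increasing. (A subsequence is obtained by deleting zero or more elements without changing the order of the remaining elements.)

For each value that appears in both, track the longest common increasing run ending there.
The best achievable length is 3; one witness is 1, 3, 5 (A-positions 2,4,5, B-positions 1,5,7).

3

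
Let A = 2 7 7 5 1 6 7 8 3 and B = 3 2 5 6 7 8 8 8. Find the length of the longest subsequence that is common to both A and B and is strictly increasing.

5

A longest common strictly increasing subsequence is 2, 5, 6, 7, 8 (length 5); it appears in order in both A and B, and no longer such subsequence exists.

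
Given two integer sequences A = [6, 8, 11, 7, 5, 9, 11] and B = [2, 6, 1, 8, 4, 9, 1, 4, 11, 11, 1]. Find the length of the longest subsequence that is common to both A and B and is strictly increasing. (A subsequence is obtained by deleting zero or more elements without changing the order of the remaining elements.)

A longest common strictly increasing subsequence is 6, 8, 9, 11 (length 4); it appears in order in both A and B, and no longer such subsequence exists.

4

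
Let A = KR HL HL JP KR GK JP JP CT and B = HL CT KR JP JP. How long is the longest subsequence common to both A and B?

Backtracking the LCS table gives one alignment: HL (A2,B1) → KR (A5,B3) → JP (A7,B4) → JP (A8,B5).
So the longest common subsequence has length 4.

4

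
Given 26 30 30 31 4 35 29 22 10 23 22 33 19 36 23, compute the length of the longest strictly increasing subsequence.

Let dp[i] be the longest increasing subsequence ending at position i. Then dp = [1, 2, 2, 3, 1, 4, 2, 2, 2, 3, 3, 4, 3, 5, 4].
The maximum is 5; one witness is 26, 30, 31, 35, 36 at positions 1,2,4,6,14.

5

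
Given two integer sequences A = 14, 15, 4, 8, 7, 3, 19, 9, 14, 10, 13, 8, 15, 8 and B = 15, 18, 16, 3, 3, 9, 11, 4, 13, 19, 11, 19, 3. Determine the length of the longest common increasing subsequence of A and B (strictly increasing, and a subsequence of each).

3

For each value that appears in both, track the longest common increasing run ending there.
The best achievable length is 3; one witness is 3, 9, 13 (A-positions 6,8,11, B-positions 4,6,9).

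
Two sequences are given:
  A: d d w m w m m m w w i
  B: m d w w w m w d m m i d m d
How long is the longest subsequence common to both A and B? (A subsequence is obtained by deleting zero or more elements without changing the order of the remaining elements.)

7

A longest common subsequence is dwmwmmm (length 7); the LCS DP confirms no longer common subsequence exists.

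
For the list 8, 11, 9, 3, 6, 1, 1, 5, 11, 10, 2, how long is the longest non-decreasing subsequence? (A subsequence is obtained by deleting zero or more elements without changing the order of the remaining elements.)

4

Let dp[i] be the longest non-decreasing subsequence ending at position i. Then dp = [1, 2, 2, 1, 2, 1, 2, 3, 4, 4, 3].
The maximum is 4; one witness is 1, 1, 5, 11 at positions 6,7,8,9.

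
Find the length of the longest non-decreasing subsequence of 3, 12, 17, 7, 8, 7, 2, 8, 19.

5

One longest non-decreasing subsequence is 3, 7, 8, 8, 19 (positions 1,4,5,8,9), of length 5; no longer one exists.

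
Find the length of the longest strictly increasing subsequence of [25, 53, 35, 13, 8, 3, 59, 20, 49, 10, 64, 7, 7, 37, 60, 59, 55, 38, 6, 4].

4

Scanning left to right, the best length ending at each element is: 25→1, 53→2, 35→2, 13→1, 8→1, 3→1, 59→3, 20→2, 49→3, 10→2, 64→4, 7→2, 7→2, 37→3, 60→4, 59→4, 55→4, 38→4, 6→2, 4→2.
So the longest increasing subsequence has length 4, e.g. 25, 53, 59, 64.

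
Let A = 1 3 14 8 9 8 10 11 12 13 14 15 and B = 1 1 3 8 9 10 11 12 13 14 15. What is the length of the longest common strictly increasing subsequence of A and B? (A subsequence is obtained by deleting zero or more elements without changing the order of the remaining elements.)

10

A longest common strictly increasing subsequence is 1, 3, 8, 9, 10, 11, 12, 13, 14, 15 (length 10); it appears in order in both A and B, and no longer such subsequence exists.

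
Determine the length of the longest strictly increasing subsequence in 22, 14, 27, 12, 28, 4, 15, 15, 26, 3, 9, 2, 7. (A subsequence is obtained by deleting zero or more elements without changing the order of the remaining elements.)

Let dp[i] be the longest increasing subsequence ending at position i. Then dp = [1, 1, 2, 1, 3, 1, 2, 2, 3, 1, 2, 1, 2].
The maximum is 3; one witness is 22, 27, 28 at positions 1,3,5.

3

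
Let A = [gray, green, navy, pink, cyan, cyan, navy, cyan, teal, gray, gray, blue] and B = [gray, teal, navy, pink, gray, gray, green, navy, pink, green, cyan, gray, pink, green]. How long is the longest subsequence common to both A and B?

6

A longest common subsequence is gray, green, navy, pink, cyan, gray (length 6); the LCS DP confirms no longer common subsequence exists.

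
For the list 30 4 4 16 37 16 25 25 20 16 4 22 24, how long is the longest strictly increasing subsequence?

5

Let dp[i] be the longest increasing subsequence ending at position i. Then dp = [1, 1, 1, 2, 3, 2, 3, 3, 3, 2, 1, 4, 5].
The maximum is 5; one witness is 4, 16, 20, 22, 24 at positions 2,4,9,12,13.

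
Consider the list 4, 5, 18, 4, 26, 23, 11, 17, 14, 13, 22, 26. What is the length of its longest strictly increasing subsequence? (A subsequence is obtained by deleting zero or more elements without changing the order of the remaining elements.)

One longest increasing subsequence is 4, 5, 11, 17, 22, 26 (positions 1,2,7,8,11,12), of length 6; no longer one exists.

6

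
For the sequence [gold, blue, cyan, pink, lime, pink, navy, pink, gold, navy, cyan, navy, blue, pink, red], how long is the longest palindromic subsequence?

Using dp[i][j] = 2 + dp[i+1][j−1] if the ends match, else max(dp[i+1][j], dp[i][j−1]):
dp[1][15] = 7. A witness is blue cyan navy gold navy cyan blue at positions 2,3,7,9,10,11,13.

7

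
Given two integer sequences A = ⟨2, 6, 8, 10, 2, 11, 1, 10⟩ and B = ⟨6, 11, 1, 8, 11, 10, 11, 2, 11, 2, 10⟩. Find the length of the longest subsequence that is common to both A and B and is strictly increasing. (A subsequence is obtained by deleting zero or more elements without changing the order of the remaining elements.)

4

For each value that appears in both, track the longest common increasing run ending there.
The best achievable length is 4; one witness is 6, 8, 10, 11 (A-positions 2,3,4,6, B-positions 1,4,6,7).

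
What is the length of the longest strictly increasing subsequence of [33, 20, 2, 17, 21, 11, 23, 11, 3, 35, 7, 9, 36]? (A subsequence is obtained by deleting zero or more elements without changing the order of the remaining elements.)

6

Scanning left to right, the best length ending at each element is: 33→1, 20→1, 2→1, 17→2, 21→3, 11→2, 23→4, 11→2, 3→2, 35→5, 7→3, 9→4, 36→6.
So the longest increasing subsequence has length 6, e.g. 2, 17, 21, 23, 35, 36.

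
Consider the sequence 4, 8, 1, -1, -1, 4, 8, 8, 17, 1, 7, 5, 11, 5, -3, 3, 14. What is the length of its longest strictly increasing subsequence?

5

One longest increasing subsequence is 1, 4, 8, 11, 14 (positions 3,6,7,13,17), of length 5; no longer one exists.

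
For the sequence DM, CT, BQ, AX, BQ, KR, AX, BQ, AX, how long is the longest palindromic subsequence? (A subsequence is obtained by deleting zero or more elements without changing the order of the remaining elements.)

5

One longest palindromic subsequence is AX BQ AX BQ AX (positions 4,5,7,8,9); it reads the same forward and backward, and the interval DP gives dp[1][9] = 5.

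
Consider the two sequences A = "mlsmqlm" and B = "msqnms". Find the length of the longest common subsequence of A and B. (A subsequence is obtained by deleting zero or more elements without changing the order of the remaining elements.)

Backtracking the LCS table gives one alignment: m (A1,B1) → s (A3,B2) → q (A5,B3) → m (A7,B5).
So the longest common subsequence has length 4.

4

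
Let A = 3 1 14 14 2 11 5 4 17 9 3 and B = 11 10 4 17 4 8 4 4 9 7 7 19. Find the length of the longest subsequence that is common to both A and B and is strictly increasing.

A longest common strictly increasing subsequence is 11, 17 (length 2); it appears in order in both A and B, and no longer such subsequence exists.

2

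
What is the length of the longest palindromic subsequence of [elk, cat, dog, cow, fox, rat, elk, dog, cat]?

5

Using dp[i][j] = 2 + dp[i+1][j−1] if the ends match, else max(dp[i+1][j], dp[i][j−1]):
dp[1][9] = 5. A witness is cat dog elk dog cat at positions 2,3,7,8,9.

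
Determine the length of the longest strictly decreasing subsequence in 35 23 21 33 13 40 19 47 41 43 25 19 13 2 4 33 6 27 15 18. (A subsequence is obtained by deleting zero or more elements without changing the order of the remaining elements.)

6

Let dp[i] be the longest decreasing subsequence ending at position i. Then dp = [1, 2, 3, 2, 4, 1, 4, 1, 2, 2, 3, 4, 5, 6, 6, 3, 6, 4, 5, 5].
The maximum is 6; one witness is 35, 23, 21, 19, 13, 2 at positions 1,2,3,7,13,14.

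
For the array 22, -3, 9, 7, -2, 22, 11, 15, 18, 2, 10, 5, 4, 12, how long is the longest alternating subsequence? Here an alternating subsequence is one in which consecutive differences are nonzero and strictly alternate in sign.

11

A longest alternating subsequence is 22, -3, 9, 7, 22, 11, 15, 2, 10, 5, 12 (positions 1,2,3,4,6,7,8,10,11,12,14); its 10 consecutive differences strictly alternate in sign, and length 11 is optimal.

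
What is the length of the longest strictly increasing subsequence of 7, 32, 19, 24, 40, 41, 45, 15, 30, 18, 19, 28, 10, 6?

Scanning left to right, the best length ending at each element is: 7→1, 32→2, 19→2, 24→3, 40→4, 41→5, 45→6, 15→2, 30→4, 18→3, 19→4, 28→5, 10→2, 6→1.
So the longest increasing subsequence has length 6, e.g. 7, 19, 24, 40, 41, 45.

6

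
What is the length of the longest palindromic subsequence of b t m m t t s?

Using dp[i][j] = 2 + dp[i+1][j−1] if the ends match, else max(dp[i+1][j], dp[i][j−1]):
dp[1][7] = 4. A witness is tmmt at positions 2,3,4,6.

4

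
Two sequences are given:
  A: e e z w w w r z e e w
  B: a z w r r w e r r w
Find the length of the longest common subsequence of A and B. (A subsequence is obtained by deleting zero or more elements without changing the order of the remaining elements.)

Backtracking the LCS table gives one alignment: z (A3,B2) → w (A4,B3) → w (A5,B6) → r (A7,B9) → w (A11,B10).
So the longest common subsequence has length 5.

5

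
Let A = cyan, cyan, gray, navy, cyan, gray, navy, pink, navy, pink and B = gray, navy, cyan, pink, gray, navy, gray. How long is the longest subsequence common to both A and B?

5

A longest common subsequence is gray, navy, cyan, gray, navy (length 5); the LCS DP confirms no longer common subsequence exists.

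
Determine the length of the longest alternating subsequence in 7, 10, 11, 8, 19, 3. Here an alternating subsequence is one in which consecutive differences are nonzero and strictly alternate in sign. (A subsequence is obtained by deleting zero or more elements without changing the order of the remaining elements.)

Track the best alternating length ending on an up-step vs a down-step at each position: up/down = 1/1, 2/1, 2/1, 2/3, 4/1, 1/5.
The maximum over both is 5; one such subsequence is 7, 10, 8, 19, 3.

5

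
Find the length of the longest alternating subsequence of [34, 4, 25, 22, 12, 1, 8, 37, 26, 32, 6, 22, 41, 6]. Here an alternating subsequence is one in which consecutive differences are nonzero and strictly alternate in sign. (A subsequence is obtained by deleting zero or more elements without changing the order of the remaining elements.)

10

A longest alternating subsequence is 34, 4, 25, 22, 37, 26, 32, 6, 22, 6 (positions 1,2,3,4,8,9,10,11,12,14); its 9 consecutive differences strictly alternate in sign, and length 10 is optimal.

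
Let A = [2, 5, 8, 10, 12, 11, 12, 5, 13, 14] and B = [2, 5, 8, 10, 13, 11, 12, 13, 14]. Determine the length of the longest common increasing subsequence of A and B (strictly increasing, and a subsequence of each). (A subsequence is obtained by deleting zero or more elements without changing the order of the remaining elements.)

8

For each value that appears in both, track the longest common increasing run ending there.
The best achievable length is 8; one witness is 2, 5, 8, 10, 11, 12, 13, 14 (A-positions 1,2,3,4,6,7,9,10, B-positions 1,2,3,4,6,7,8,9).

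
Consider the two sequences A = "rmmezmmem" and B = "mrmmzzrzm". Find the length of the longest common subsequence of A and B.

Backtracking the LCS table gives one alignment: r (A1,B2) → m (A2,B3) → m (A3,B4) → z (A5,B8) → m (A9,B9).
So the longest common subsequence has length 5.

5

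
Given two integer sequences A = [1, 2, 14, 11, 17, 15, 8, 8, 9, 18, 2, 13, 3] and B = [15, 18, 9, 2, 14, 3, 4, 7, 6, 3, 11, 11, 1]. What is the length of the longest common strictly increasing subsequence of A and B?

2

For each value that appears in both, track the longest common increasing run ending there.
The best achievable length is 2; one witness is 15, 18 (A-positions 6,10, B-positions 1,2).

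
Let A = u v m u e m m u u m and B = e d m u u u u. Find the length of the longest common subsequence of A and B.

Backtracking the LCS table gives one alignment: u (A1,B4) → u (A4,B5) → u (A8,B6) → u (A9,B7).
So the longest common subsequence has length 4.

4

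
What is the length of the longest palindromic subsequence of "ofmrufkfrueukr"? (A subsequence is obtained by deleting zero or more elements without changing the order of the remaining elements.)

7

One longest palindromic subsequence is rkueukr (positions 4,7,10,11,12,13,14); it reads the same forward and backward, and the interval DP gives dp[1][14] = 7.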